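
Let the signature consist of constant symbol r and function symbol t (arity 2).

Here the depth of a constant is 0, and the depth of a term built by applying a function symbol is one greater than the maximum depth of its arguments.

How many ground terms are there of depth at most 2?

5

Count level by level. With function symbols t/2, the terms of depth ≤ k are the 1 constant together with each function applied to depth-≤(k−1) tuples, so N_k = 1 + N_{k-1}^2.
N_0 = 1
N_1 = 1 + 1^2 = 2
N_2 = 1 + 2^2 = 5
Explicitly: r, t(r, r), t(r, t(r, r)), t(t(r, r), r), t(t(r, r), t(r, r)).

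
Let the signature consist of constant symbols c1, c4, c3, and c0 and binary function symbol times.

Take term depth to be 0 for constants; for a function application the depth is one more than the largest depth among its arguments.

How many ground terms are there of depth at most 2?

404

Write N_k for the number of ground terms of depth ≤ k. A term of depth ≤ k is either a constant or a function symbol applied to arguments of depth ≤ k−1, so N_k = 4 + N_{k-1}^2.
N_0 = 4
N_1 = 4 + 4^2 = 20
N_2 = 4 + 20^2 = 404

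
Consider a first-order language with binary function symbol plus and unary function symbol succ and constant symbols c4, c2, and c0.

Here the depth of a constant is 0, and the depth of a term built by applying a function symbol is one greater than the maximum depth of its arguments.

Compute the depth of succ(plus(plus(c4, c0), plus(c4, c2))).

depth(plus(c4, c0)) = 1 + max(0, 0) = 1
depth(plus(c4, c2)) = 1 + max(0, 0) = 1
depth(plus(plus(c4, c0), plus(c4, c2))) = 1 + max(1, 1) = 2
depth(succ(plus(plus(c4, c0), plus(c4, c2)))) = 1 + depth(plus(plus(c4, c0), plus(c4, c2))) = 1 + 2 = 3

3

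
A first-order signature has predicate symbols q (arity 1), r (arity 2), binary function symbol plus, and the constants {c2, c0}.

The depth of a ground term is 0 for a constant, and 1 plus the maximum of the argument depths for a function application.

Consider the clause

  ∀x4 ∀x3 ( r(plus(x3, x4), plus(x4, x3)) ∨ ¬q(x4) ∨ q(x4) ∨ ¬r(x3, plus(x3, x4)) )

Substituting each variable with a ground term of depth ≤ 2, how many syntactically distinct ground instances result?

Ground terms of depth ≤ 2:
  Count level by level. With function symbols plus/2, the terms of depth ≤ k are the 2 constants together with each function applied to depth-≤(k−1) tuples, so N_k = 2 + N_{k-1}^2.
  N_0 = 2
  N_1 = 2 + 2^2 = 6
  N_2 = 2 + 6^2 = 38
So there are 38 ground terms available for substitution.
There are 2 variables to instantiate (x4, x3), each occurring in at least one literal, so different choices give different ground instances.
Number of ground instances = 38^2 = 1444.

1444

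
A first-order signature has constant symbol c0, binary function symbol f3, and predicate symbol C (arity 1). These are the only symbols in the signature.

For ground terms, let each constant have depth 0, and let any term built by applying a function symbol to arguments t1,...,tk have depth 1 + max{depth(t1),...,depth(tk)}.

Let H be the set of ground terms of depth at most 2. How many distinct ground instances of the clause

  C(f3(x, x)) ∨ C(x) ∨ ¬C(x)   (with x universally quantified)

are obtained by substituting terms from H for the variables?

5

Ground terms of depth ≤ 2:
  If N_k denotes the number of depth-≤k ground terms, the 1 constant gives N_0 = 1, and each function symbol of arity r contributes N_{k-1}^r new terms at level k: N_k = 1 + N_{k-1}^2.
  N_0 = 1
  N_1 = 1 + 1^2 = 2
  N_2 = 1 + 2^2 = 5
  Explicitly: c0, f3(c0, c0), f3(c0, f3(c0, c0)), f3(f3(c0, c0), c0), f3(f3(c0, c0), f3(c0, c0)).
So there are 5 ground terms available for substitution.
The body mentions the single quantified variable x; since ground terms form a free algebra, no two substitutions collapse to the same formula.
Number of ground instances = 5.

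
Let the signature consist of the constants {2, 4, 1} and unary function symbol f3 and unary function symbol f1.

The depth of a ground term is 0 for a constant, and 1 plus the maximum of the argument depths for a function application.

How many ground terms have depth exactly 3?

Count level by level. With function symbols f3/1, f1/1, the terms of depth ≤ k are the 3 constants together with each function applied to depth-≤(k−1) tuples, so N_k = 3 + N_{k-1} + N_{k-1}.
N_0 = 3
N_1 = 3 + 3 + 3 = 9
N_2 = 3 + 9 + 9 = 21
N_3 = 3 + 21 + 21 = 45
Terms of depth exactly 3: N_3 − N_2 = 45 − 21 = 24.

24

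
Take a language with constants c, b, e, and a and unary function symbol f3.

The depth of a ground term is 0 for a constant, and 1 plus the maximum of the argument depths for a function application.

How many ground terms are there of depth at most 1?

8

Count level by level. With function symbols f3/1, the terms of depth ≤ k are the 4 constants together with each function applied to depth-≤(k−1) tuples, so N_k = 4 + N_{k-1}.
N_0 = 4
N_1 = 4 + 4 = 8
Explicitly: c, b, e, a, f3(c), f3(b), f3(e), f3(a).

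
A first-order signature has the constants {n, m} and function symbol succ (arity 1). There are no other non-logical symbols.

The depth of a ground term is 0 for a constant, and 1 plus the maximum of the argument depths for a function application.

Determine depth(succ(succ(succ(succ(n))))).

4

depth(succ(n)) = 1 + depth(n) = 1 + 0 = 1
depth(succ(succ(n))) = 1 + depth(succ(n)) = 1 + 1 = 2
depth(succ(succ(succ(n)))) = 1 + depth(succ(succ(n))) = 1 + 2 = 3
depth(succ(succ(succ(succ(n))))) = 1 + depth(succ(succ(succ(n)))) = 1 + 3 = 4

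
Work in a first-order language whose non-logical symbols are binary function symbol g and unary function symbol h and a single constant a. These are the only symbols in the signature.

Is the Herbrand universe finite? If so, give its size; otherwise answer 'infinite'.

The signature has at least one function symbol (g, arity 2) and at least one constant (a).
Iterating g gives infinitely many distinct ground terms: a, g(a, a), g(g(a, a), g(a, a)), ...
So the Herbrand universe is infinite.

infinite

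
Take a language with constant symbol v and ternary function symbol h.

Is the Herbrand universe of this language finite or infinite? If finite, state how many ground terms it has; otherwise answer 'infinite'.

infinite

The signature has at least one function symbol (h, arity 3) and at least one constant (v).
Iterating h gives infinitely many distinct ground terms: v, h(v, v, v), h(h(v, v, v), h(v, v, v), h(v, v, v)), ...
So the Herbrand universe is infinite.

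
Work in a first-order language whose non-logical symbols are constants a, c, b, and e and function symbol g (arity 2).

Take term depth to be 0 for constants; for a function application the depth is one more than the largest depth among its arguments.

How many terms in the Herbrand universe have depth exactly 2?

384

Let N_k = |{terms of depth ≤ k}|. Then N_0 = 4 and N_k = 4 + N_{k-1}^2 for k ≥ 1 (one summand per function symbol, arity giving the exponent).
N_0 = 4
N_1 = 4 + 4^2 = 20
N_2 = 4 + 20^2 = 404
Terms of depth exactly 2: N_2 − N_1 = 404 − 20 = 384.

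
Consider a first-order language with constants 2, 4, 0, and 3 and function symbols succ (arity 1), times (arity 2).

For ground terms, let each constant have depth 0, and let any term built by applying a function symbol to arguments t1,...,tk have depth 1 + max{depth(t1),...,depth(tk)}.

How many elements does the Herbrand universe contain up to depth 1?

If N_k denotes the number of depth-≤k ground terms, the 4 constants give N_0 = 4, and each function symbol of arity r contributes N_{k-1}^r new terms at level k: N_k = 4 + N_{k-1} + N_{k-1}^2.
N_0 = 4
N_1 = 4 + 4 + 4^2 = 24

24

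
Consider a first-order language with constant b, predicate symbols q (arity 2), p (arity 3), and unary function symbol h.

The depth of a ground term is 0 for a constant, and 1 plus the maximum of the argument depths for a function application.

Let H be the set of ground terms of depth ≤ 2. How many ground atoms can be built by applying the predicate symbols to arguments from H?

First count ground terms of depth ≤ 2.
If N_k denotes the number of depth-≤k ground terms, the 1 constant gives N_0 = 1, and each function symbol of arity r contributes N_{k-1}^r new terms at level k: N_k = 1 + N_{k-1}.
N_0 = 1
N_1 = 1 + 1 = 2
N_2 = 1 + 2 = 3
Explicitly: b, h(b), h(h(b)).
So |H| = 3.
A ground atom is a predicate applied to a tuple of terms from H, so the count is the sum over predicates of |H|^arity:
  q: 3^2 = 9;  p: 3^3 = 27
Total ground atoms: 9 + 27 = 36.

36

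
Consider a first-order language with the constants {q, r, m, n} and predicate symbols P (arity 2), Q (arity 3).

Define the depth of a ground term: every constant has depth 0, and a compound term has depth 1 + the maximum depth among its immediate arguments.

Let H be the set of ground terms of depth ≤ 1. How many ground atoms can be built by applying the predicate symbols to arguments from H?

First count ground terms of depth ≤ 1.
With no function symbols every ground term is a constant, so there are exactly 4 ground terms at every depth bound.
N_0 = 4
N_1 = 4
Explicitly: q, r, m, n.
So |H| = 4.
Each predicate of arity r yields |H|^r ground atoms (one per choice of an r-tuple from H):
  P: 4^2 = 16;  Q: 4^3 = 64
Total ground atoms: 16 + 64 = 80.

80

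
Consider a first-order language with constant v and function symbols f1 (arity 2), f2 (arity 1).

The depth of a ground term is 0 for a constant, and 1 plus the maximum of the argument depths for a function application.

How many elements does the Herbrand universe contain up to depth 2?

Count level by level. With function symbols f1/2, f2/1, the terms of depth ≤ k are the 1 constant together with each function applied to depth-≤(k−1) tuples, so N_k = 1 + N_{k-1}^2 + N_{k-1}.
N_0 = 1
N_1 = 1 + 1^2 + 1 = 3
N_2 = 1 + 3^2 + 3 = 13

13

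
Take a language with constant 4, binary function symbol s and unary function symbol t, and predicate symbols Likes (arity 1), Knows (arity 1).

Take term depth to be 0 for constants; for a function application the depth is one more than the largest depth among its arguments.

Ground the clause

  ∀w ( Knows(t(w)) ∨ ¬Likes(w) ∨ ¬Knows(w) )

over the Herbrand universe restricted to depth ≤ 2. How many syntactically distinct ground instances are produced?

Ground terms of depth ≤ 2:
  Write N_k for the number of ground terms of depth ≤ k. A term of depth ≤ k is either a constant or a function symbol applied to arguments of depth ≤ k−1, so N_k = 1 + N_{k-1}^2 + N_{k-1}.
  N_0 = 1
  N_1 = 1 + 1^2 + 1 = 3
  N_2 = 1 + 3^2 + 3 = 13
So there are 13 ground terms available for substitution.
The clause has 1 distinct variable (w), which appears in the body. In the free term algebra distinct substitutions yield syntactically distinct ground instances.
Number of ground instances = 13.

13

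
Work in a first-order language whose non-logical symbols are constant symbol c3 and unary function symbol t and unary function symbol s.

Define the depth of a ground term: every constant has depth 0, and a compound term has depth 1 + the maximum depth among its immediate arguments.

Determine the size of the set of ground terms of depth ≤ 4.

31

Let N_k count ground terms of depth at most k. Each non-constant term of depth ≤ k is some function symbol applied to depth-≤(k−1) arguments, giving N_k = 1 + N_{k-1} + N_{k-1}.
N_0 = 1
N_1 = 1 + 1 + 1 = 3
N_2 = 1 + 3 + 3 = 7
N_3 = 1 + 7 + 7 = 15
N_4 = 1 + 15 + 15 = 31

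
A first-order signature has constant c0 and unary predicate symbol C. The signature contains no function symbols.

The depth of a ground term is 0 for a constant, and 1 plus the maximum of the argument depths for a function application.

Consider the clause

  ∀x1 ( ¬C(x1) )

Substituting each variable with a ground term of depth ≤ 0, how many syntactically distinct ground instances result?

Ground terms of depth ≤ 0:
  With no function symbols every ground term is a constant, so there is exactly 1 ground term at every depth bound.
  N_0 = 1
So there is exactly 1 ground term available for substitution.
There is 1 variable to instantiate (x1),  occurring in at least one literal, so different choices give different ground instances.
Number of ground instances = 1.

1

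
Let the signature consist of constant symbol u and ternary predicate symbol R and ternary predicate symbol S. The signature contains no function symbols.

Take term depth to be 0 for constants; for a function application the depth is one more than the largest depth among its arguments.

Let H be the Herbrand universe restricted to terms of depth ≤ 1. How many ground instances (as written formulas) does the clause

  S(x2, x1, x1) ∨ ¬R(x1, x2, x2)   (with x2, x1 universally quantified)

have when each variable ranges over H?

Ground terms of depth ≤ 1:
  With no function symbols every ground term is a constant, so there is exactly 1 ground term at every depth bound.
  N_0 = 1
  N_1 = 1
So there is exactly 1 ground term available for substitution.
The body mentions every one of the 2 quantified variables; since ground terms form a free algebra, no two substitutions collapse to the same formula.
Number of ground instances = 1^2 = 1.

1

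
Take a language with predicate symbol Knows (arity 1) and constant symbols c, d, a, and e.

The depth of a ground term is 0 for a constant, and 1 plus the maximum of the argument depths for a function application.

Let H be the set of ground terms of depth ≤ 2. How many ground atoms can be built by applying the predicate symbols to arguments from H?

4

First count ground terms of depth ≤ 2.
With no function symbols every ground term is a constant, so there are exactly 4 ground terms at every depth bound.
N_0 = 4
N_1 = 4
N_2 = 4
So |H| = 4.
Each predicate of arity r yields |H|^r ground atoms (one per choice of an r-tuple from H):
  Knows: 4
Total ground atoms: 4.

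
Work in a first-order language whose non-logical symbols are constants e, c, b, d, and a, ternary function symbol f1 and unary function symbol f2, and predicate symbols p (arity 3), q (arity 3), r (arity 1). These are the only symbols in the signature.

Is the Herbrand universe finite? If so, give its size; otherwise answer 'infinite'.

infinite

The signature has at least one function symbol (f1, arity 3) and at least one constant (e).
Iterating f1 gives infinitely many distinct ground terms: e, f1(e, e, e), f1(f1(e, e, e), f1(e, e, e), f1(e, e, e)), ...
So the Herbrand universe is infinite.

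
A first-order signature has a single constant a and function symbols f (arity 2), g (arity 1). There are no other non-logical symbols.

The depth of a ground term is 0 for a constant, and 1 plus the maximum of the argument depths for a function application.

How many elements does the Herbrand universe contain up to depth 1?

Count level by level. With function symbols f/2, g/1, the terms of depth ≤ k are the 1 constant together with each function applied to depth-≤(k−1) tuples, so N_k = 1 + N_{k-1}^2 + N_{k-1}.
N_0 = 1
N_1 = 1 + 1^2 + 1 = 3

3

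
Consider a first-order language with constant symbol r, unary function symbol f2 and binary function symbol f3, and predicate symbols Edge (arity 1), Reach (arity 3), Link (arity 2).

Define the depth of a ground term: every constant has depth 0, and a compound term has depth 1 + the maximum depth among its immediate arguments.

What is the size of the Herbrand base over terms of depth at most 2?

2379

First count ground terms of depth ≤ 2.
Let N_k = |{terms of depth ≤ k}|. Then N_0 = 1 and N_k = 1 + N_{k-1} + N_{k-1}^2 for k ≥ 1 (one summand per function symbol, arity giving the exponent).
N_0 = 1
N_1 = 1 + 1 + 1^2 = 3
N_2 = 1 + 3 + 3^2 = 13
So |H| = 13.
For each predicate symbol, the number of ground atoms is |H| raised to its arity; summing:
  Edge: 13;  Reach: 13^3 = 2197;  Link: 13^2 = 169
Total ground atoms: 13 + 2197 + 169 = 2379.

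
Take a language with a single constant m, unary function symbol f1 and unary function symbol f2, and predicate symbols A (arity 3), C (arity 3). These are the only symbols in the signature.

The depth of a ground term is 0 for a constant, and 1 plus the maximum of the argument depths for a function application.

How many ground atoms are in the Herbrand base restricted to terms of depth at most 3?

6750

First count ground terms of depth ≤ 3.
Write N_k for the number of ground terms of depth ≤ k. A term of depth ≤ k is either a constant or a function symbol applied to arguments of depth ≤ k−1, so N_k = 1 + N_{k-1} + N_{k-1}.
N_0 = 1
N_1 = 1 + 1 + 1 = 3
N_2 = 1 + 3 + 3 = 7
N_3 = 1 + 7 + 7 = 15
So |H| = 15.
Ground atoms are formed by filling each argument slot of a predicate with a term from H, so an r-ary predicate gives |H|^r atoms:
  A: 15^3 = 3375;  C: 15^3 = 3375
Total ground atoms: 3375 + 3375 = 6750.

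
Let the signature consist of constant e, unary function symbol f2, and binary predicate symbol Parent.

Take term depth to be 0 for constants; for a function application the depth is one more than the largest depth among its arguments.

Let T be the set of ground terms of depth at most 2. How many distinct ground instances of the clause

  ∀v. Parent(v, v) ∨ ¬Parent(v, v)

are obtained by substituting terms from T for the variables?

Ground terms of depth ≤ 2:
  Let N_k = |{terms of depth ≤ k}|. Then N_0 = 1 and N_k = 1 + N_{k-1} for k ≥ 1 (one summand per function symbol, arity giving the exponent).
  N_0 = 1
  N_1 = 1 + 1 = 2
  N_2 = 1 + 2 = 3
  Explicitly: e, f2(e), f2(f2(e)).
So there are 3 ground terms available for substitution.
The clause has 1 distinct variable (v), which appears in the body. In the free term algebra distinct substitutions yield syntactically distinct ground instances.
Number of ground instances = 3.

3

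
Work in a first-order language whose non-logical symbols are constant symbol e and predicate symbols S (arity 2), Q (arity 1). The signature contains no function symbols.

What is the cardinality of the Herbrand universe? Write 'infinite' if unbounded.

1

There are no function symbols, so the only ground term is the single constant.
The Herbrand universe is {e}, finite with 1 element.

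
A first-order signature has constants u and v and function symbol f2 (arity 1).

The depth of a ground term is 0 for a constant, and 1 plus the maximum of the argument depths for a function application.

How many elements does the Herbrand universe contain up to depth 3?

8

Let N_k count ground terms of depth at most k. Each non-constant term of depth ≤ k is some function symbol applied to depth-≤(k−1) arguments, giving N_k = 2 + N_{k-1}.
N_0 = 2
N_1 = 2 + 2 = 4
N_2 = 2 + 4 = 6
N_3 = 2 + 6 = 8
Explicitly: u, v, f2(u), f2(v), f2(f2(u)), f2(f2(v)), f2(f2(f2(u))), f2(f2(f2(v))).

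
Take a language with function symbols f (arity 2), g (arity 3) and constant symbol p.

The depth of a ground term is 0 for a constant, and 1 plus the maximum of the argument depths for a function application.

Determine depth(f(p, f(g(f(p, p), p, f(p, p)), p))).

depth(f(p, p)) = 1 + max(0, 0) = 1
depth(g(f(p, p), p, f(p, p))) = 1 + max(1, 0, 1) = 2
depth(f(g(f(p, p), p, f(p, p)), p)) = 1 + max(2, 0) = 3
depth(f(p, f(g(f(p, p), p, f(p, p)), p))) = 1 + max(0, 3) = 4

4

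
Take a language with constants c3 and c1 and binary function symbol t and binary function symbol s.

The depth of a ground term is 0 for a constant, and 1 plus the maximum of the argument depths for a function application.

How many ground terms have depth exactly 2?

Let N_k count ground terms of depth at most k. Each non-constant term of depth ≤ k is some function symbol applied to depth-≤(k−1) arguments, giving N_k = 2 + N_{k-1}^2 + N_{k-1}^2.
N_0 = 2
N_1 = 2 + 2^2 + 2^2 = 10
N_2 = 2 + 10^2 + 10^2 = 202
Terms of depth exactly 2: N_2 − N_1 = 202 − 10 = 192.

192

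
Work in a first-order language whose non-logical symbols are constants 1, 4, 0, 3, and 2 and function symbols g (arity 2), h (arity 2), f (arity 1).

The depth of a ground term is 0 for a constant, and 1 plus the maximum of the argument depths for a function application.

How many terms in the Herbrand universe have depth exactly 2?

7205

Let N_k = |{terms of depth ≤ k}|. Then N_0 = 5 and N_k = 5 + N_{k-1}^2 + N_{k-1}^2 + N_{k-1} for k ≥ 1 (one summand per function symbol, arity giving the exponent).
N_0 = 5
N_1 = 5 + 5^2 + 5^2 + 5 = 60
N_2 = 5 + 60^2 + 60^2 + 60 = 7265
Terms of depth exactly 2: N_2 − N_1 = 7265 − 60 = 7205.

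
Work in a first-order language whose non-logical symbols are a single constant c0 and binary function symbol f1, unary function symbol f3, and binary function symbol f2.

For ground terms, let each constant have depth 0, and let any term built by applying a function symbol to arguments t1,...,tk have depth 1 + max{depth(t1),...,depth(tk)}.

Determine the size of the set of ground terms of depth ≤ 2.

37

Write N_k for the number of ground terms of depth ≤ k. A term of depth ≤ k is either a constant or a function symbol applied to arguments of depth ≤ k−1, so N_k = 1 + N_{k-1}^2 + N_{k-1} + N_{k-1}^2.
N_0 = 1
N_1 = 1 + 1^2 + 1 + 1^2 = 4
N_2 = 1 + 4^2 + 4 + 4^2 = 37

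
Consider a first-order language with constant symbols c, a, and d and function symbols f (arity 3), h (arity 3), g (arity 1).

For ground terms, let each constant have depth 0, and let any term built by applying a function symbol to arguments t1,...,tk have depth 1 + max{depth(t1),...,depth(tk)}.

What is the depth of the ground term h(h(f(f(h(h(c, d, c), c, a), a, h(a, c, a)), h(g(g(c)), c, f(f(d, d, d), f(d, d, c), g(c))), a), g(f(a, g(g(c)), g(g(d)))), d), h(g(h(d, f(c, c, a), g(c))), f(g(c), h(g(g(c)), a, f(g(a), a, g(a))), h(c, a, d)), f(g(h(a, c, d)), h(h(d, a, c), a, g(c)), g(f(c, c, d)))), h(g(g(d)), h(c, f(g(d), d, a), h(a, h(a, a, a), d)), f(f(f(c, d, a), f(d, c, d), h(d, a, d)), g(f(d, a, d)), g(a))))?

6

depth(h(c, d, c)) = 1 + max(0, 0, 0) = 1
depth(h(h(c, d, c), c, a)) = 1 + max(1, 0, 0) = 2
depth(h(a, c, a)) = 1 + max(0, 0, 0) = 1
depth(f(h(h(c, d, c), c, a), a, h(a, c, a))) = 1 + max(2, 0, 1) = 3
depth(g(c)) = 1 + depth(c) = 1 + 0 = 1
depth(g(g(c))) = 1 + depth(g(c)) = 1 + 1 = 2
depth(f(d, d, d)) = 1 + max(0, 0, 0) = 1
depth(f(d, d, c)) = 1 + max(0, 0, 0) = 1
depth(f(f(d, d, d), f(d, d, c), g(c))) = 1 + max(1, 1, 1) = 2
depth(h(g(g(c)), c, f(f(d, d, d), f(d, d, c), g(c)))) = 1 + max(2, 0, 2) = 3
depth(f(f(h(h(c, d, c), c, a), a, h(a, c, a)), h(g(g(c)), c, f(f(d, d, d), f(d, d, c), g(c))), a)) = 1 + max(3, 3, 0) = 4
depth(g(d)) = 1 + depth(d) = 1 + 0 = 1
depth(g(g(d))) = 1 + depth(g(d)) = 1 + 1 = 2
depth(f(a, g(g(c)), g(g(d)))) = 1 + max(0, 2, 2) = 3
depth(g(f(a, g(g(c)), g(g(d))))) = 1 + depth(f(a, g(g(c)), g(g(d)))) = 1 + 3 = 4
depth(h(f(f(h(h(c, d, c), c, a), a, h(a, c, a)), h(g(g(c)), c, f(f(d, d, d), f(d, d, c), g(c))), a), g(f(a, g(g(c)), g(g(d)))), d)) = 1 + max(4, 4, 0) = 5
depth(f(c, c, a)) = 1 + max(0, 0, 0) = 1
depth(h(d, f(c, c, a), g(c))) = 1 + max(0, 1, 1) = 2
depth(g(h(d, f(c, c, a), g(c)))) = 1 + depth(h(d, f(c, c, a), g(c))) = 1 + 2 = 3
depth(g(a)) = 1 + depth(a) = 1 + 0 = 1
depth(f(g(a), a, g(a))) = 1 + max(1, 0, 1) = 2
depth(h(g(g(c)), a, f(g(a), a, g(a)))) = 1 + max(2, 0, 2) = 3
depth(h(c, a, d)) = 1 + max(0, 0, 0) = 1
depth(f(g(c), h(g(g(c)), a, f(g(a), a, g(a))), h(c, a, d))) = 1 + max(1, 3, 1) = 4
depth(h(a, c, d)) = 1 + max(0, 0, 0) = 1
depth(g(h(a, c, d))) = 1 + depth(h(a, c, d)) = 1 + 1 = 2
depth(h(d, a, c)) = 1 + max(0, 0, 0) = 1
depth(h(h(d, a, c), a, g(c))) = 1 + max(1, 0, 1) = 2
depth(f(c, c, d)) = 1 + max(0, 0, 0) = 1
depth(g(f(c, c, d))) = 1 + depth(f(c, c, d)) = 1 + 1 = 2
depth(f(g(h(a, c, d)), h(h(d, a, c), a, g(c)), g(f(c, c, d)))) = 1 + max(2, 2, 2) = 3
depth(h(g(h(d, f(c, c, a), g(c))), f(g(c), h(g(g(c)), a, f(g(a), a, g(a))), h(c, a, d)), f(g(h(a, c, d)), h(h(d, a, c), a, g(c)), g(f(c, c, d))))) = 1 + max(3, 4, 3) = 5
depth(f(g(d), d, a)) = 1 + max(1, 0, 0) = 2
depth(h(a, a, a)) = 1 + max(0, 0, 0) = 1
depth(h(a, h(a, a, a), d)) = 1 + max(0, 1, 0) = 2
depth(h(c, f(g(d), d, a), h(a, h(a, a, a), d))) = 1 + max(0, 2, 2) = 3
depth(f(c, d, a)) = 1 + max(0, 0, 0) = 1
depth(f(d, c, d)) = 1 + max(0, 0, 0) = 1
depth(h(d, a, d)) = 1 + max(0, 0, 0) = 1
depth(f(f(c, d, a), f(d, c, d), h(d, a, d))) = 1 + max(1, 1, 1) = 2
depth(f(d, a, d)) = 1 + max(0, 0, 0) = 1
depth(g(f(d, a, d))) = 1 + depth(f(d, a, d)) = 1 + 1 = 2
depth(f(f(f(c, d, a), f(d, c, d), h(d, a, d)), g(f(d, a, d)), g(a))) = 1 + max(2, 2, 1) = 3
depth(h(g(g(d)), h(c, f(g(d), d, a), h(a, h(a, a, a), d)), f(f(f(c, d, a), f(d, c, d), h(d, a, d)), g(f(d, a, d)), g(a)))) = 1 + max(2, 3, 3) = 4
depth(h(h(f(f(h(h(c, d, c), c, a), a, h(a, c, a)), h(g(g(c)), c, f(f(d, d, d), f(d, d, c), g(c))), a), g(f(a, g(g(c)), g(g(d)))), d), h(g(h(d, f(c, c, a), g(c))), f(g(c), h(g(g(c)), a, f(g(a), a, g(a))), h(c, a, d)), f(g(h(a, c, d)), h(h(d, a, c), a, g(c)), g(f(c, c, d)))), h(g(g(d)), h(c, f(g(d), d, a), h(a, h(a, a, a), d)), f(f(f(c, d, a), f(d, c, d), h(d, a, d)), g(f(d, a, d)), g(a))))) = 1 + max(5, 5, 4) = 6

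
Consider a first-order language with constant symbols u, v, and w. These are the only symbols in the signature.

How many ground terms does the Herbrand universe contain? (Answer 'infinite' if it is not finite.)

3

There are no function symbols, so every ground term is one of the 3 constants.
The Herbrand universe is {u, v, w}, which is finite with 3 elements.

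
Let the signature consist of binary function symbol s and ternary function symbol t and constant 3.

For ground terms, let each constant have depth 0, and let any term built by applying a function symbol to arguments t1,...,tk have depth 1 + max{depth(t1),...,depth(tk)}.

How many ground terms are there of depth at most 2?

37

Write N_k for the number of ground terms of depth ≤ k. A term of depth ≤ k is either a constant or a function symbol applied to arguments of depth ≤ k−1, so N_k = 1 + N_{k-1}^2 + N_{k-1}^3.
N_0 = 1
N_1 = 1 + 1^2 + 1^3 = 3
N_2 = 1 + 3^2 + 3^3 = 37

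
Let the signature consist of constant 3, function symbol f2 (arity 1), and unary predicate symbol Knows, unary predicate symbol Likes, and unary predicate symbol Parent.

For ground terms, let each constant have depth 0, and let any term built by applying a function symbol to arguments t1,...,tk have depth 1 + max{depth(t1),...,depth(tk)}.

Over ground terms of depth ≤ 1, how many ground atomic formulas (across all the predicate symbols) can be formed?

First count ground terms of depth ≤ 1.
If N_k denotes the number of depth-≤k ground terms, the 1 constant gives N_0 = 1, and each function symbol of arity r contributes N_{k-1}^r new terms at level k: N_k = 1 + N_{k-1}.
N_0 = 1
N_1 = 1 + 1 = 2
Explicitly: 3, f2(3).
So |H| = 2.
For each predicate symbol, the number of ground atoms is |H| raised to its arity; summing:
  Knows: 2;  Likes: 2;  Parent: 2
Total ground atoms: 2 + 2 + 2 = 6.

6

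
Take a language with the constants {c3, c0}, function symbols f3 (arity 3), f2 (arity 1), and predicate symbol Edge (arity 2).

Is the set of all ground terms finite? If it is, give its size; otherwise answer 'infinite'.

infinite

The signature has at least one function symbol (f3, arity 3) and at least one constant (c3).
Iterating f3 gives infinitely many distinct ground terms: c3, f3(c3, c3, c3), f3(f3(c3, c3, c3), f3(c3, c3, c3), f3(c3, c3, c3)), ...
So the Herbrand universe is infinite.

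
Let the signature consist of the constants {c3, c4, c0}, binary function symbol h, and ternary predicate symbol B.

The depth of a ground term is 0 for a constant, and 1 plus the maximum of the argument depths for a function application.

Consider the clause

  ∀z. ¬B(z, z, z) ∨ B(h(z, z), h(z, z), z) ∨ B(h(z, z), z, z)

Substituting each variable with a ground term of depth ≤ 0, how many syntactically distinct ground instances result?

3

Ground terms of depth ≤ 0:
  Let N_k count ground terms of depth at most k. Each non-constant term of depth ≤ k is some function symbol applied to depth-≤(k−1) arguments, giving N_k = 3 + N_{k-1}^2.
  N_0 = 3
  Explicitly: c3, c4, c0.
So there are 3 ground terms available for substitution.
The clause has 1 distinct variable (z), which appears in the body. In the free term algebra distinct substitutions yield syntactically distinct ground instances.
Number of ground instances = 3.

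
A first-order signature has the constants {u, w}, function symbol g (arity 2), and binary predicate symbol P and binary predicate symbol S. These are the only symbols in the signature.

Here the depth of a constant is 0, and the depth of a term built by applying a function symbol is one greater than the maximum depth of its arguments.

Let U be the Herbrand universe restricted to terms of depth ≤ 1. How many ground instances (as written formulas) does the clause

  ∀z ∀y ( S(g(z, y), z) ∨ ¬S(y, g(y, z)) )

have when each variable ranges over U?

Ground terms of depth ≤ 1:
  If N_k denotes the number of depth-≤k ground terms, the 2 constants give N_0 = 2, and each function symbol of arity r contributes N_{k-1}^r new terms at level k: N_k = 2 + N_{k-1}^2.
  N_0 = 2
  N_1 = 2 + 2^2 = 6
  Explicitly: u, w, g(u, u), g(u, w), g(w, u), g(w, w).
So there are 6 ground terms available for substitution.
The body mentions every one of the 2 quantified variables; since ground terms form a free algebra, no two substitutions collapse to the same formula.
Number of ground instances = 6^2 = 36.

36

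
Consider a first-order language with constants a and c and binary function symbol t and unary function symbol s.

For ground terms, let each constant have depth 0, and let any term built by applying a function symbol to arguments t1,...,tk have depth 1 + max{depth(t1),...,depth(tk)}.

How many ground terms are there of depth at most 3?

Write N_k for the number of ground terms of depth ≤ k. A term of depth ≤ k is either a constant or a function symbol applied to arguments of depth ≤ k−1, so N_k = 2 + N_{k-1}^2 + N_{k-1}.
N_0 = 2
N_1 = 2 + 2^2 + 2 = 8
N_2 = 2 + 8^2 + 8 = 74
N_3 = 2 + 74^2 + 74 = 5552

5552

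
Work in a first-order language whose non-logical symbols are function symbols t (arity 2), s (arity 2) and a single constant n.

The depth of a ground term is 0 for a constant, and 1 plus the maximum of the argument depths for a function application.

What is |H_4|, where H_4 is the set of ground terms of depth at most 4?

1045459

Write N_k for the number of ground terms of depth ≤ k. A term of depth ≤ k is either a constant or a function symbol applied to arguments of depth ≤ k−1, so N_k = 1 + N_{k-1}^2 + N_{k-1}^2.
N_0 = 1
N_1 = 1 + 1^2 + 1^2 = 3
N_2 = 1 + 3^2 + 3^2 = 19
N_3 = 1 + 19^2 + 19^2 = 723
N_4 = 1 + 723^2 + 723^2 = 1045459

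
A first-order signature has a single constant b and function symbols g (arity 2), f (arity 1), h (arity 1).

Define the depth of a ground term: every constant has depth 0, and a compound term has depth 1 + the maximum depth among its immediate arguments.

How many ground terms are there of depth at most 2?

25

Let N_k count ground terms of depth at most k. Each non-constant term of depth ≤ k is some function symbol applied to depth-≤(k−1) arguments, giving N_k = 1 + N_{k-1}^2 + N_{k-1} + N_{k-1}.
N_0 = 1
N_1 = 1 + 1^2 + 1 + 1 = 4
N_2 = 1 + 4^2 + 4 + 4 = 25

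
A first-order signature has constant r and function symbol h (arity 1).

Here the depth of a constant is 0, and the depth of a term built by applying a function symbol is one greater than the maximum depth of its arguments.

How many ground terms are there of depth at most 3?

Let N_k = |{terms of depth ≤ k}|. Then N_0 = 1 and N_k = 1 + N_{k-1} for k ≥ 1 (one summand per function symbol, arity giving the exponent).
N_0 = 1
N_1 = 1 + 1 = 2
N_2 = 1 + 2 = 3
N_3 = 1 + 3 = 4
Explicitly: r, h(r), h(h(r)), h(h(h(r))).

4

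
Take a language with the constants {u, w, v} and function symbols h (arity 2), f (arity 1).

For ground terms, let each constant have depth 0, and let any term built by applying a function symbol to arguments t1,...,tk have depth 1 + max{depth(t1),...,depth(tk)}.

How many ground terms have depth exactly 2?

Write N_k for the number of ground terms of depth ≤ k. A term of depth ≤ k is either a constant or a function symbol applied to arguments of depth ≤ k−1, so N_k = 3 + N_{k-1}^2 + N_{k-1}.
N_0 = 3
N_1 = 3 + 3^2 + 3 = 15
N_2 = 3 + 15^2 + 15 = 243
Terms of depth exactly 2: N_2 − N_1 = 243 − 15 = 228.

228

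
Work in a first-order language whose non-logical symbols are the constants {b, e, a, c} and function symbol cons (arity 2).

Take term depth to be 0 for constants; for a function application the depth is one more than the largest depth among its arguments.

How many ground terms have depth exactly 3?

Write N_k for the number of ground terms of depth ≤ k. A term of depth ≤ k is either a constant or a function symbol applied to arguments of depth ≤ k−1, so N_k = 4 + N_{k-1}^2.
N_0 = 4
N_1 = 4 + 4^2 = 20
N_2 = 4 + 20^2 = 404
N_3 = 4 + 404^2 = 163220
Terms of depth exactly 3: N_3 − N_2 = 163220 − 404 = 162816.

162816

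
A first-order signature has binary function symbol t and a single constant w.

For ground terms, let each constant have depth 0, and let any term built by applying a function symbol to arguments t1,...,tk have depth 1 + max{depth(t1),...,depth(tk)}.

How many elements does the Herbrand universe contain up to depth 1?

Let N_k count ground terms of depth at most k. Each non-constant term of depth ≤ k is some function symbol applied to depth-≤(k−1) arguments, giving N_k = 1 + N_{k-1}^2.
N_0 = 1
N_1 = 1 + 1^2 = 2

2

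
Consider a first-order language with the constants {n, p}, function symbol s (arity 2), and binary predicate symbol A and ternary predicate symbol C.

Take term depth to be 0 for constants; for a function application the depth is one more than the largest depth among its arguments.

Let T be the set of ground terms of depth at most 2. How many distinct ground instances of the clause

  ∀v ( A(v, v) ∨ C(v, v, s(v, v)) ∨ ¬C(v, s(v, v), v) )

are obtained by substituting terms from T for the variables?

Ground terms of depth ≤ 2:
  Write N_k for the number of ground terms of depth ≤ k. A term of depth ≤ k is either a constant or a function symbol applied to arguments of depth ≤ k−1, so N_k = 2 + N_{k-1}^2.
  N_0 = 2
  N_1 = 2 + 2^2 = 6
  N_2 = 2 + 6^2 = 38
So there are 38 ground terms available for substitution.
The body mentions the single quantified variable v; since ground terms form a free algebra, no two substitutions collapse to the same formula.
Number of ground instances = 38.

38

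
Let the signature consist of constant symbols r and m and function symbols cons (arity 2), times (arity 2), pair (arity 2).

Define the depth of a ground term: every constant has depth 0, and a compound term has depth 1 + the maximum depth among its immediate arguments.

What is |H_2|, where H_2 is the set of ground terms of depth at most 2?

Count level by level. With function symbols cons/2, times/2, pair/2, the terms of depth ≤ k are the 2 constants together with each function applied to depth-≤(k−1) tuples, so N_k = 2 + N_{k-1}^2 + N_{k-1}^2 + N_{k-1}^2.
N_0 = 2
N_1 = 2 + 2^2 + 2^2 + 2^2 = 14
N_2 = 2 + 14^2 + 14^2 + 14^2 = 590

590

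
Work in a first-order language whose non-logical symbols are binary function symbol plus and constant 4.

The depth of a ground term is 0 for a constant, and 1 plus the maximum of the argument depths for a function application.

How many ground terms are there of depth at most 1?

If N_k denotes the number of depth-≤k ground terms, the 1 constant gives N_0 = 1, and each function symbol of arity r contributes N_{k-1}^r new terms at level k: N_k = 1 + N_{k-1}^2.
N_0 = 1
N_1 = 1 + 1^2 = 2
Explicitly: 4, plus(4, 4).

2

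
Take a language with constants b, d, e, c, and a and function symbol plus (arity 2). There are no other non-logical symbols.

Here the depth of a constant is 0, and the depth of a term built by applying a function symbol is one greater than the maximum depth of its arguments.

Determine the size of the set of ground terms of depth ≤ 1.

30

Write N_k for the number of ground terms of depth ≤ k. A term of depth ≤ k is either a constant or a function symbol applied to arguments of depth ≤ k−1, so N_k = 5 + N_{k-1}^2.
N_0 = 5
N_1 = 5 + 5^2 = 30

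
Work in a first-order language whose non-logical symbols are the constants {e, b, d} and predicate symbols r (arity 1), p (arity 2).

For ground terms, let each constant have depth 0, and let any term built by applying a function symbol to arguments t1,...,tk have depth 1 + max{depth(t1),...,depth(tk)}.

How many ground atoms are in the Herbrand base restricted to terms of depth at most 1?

First count ground terms of depth ≤ 1.
With no function symbols every ground term is a constant, so there are exactly 3 ground terms at every depth bound.
N_0 = 3
N_1 = 3
So |H| = 3.
A ground atom is a predicate applied to a tuple of terms from H, so the count is the sum over predicates of |H|^arity:
  r: 3;  p: 3^2 = 9
Total ground atoms: 3 + 9 = 12.

12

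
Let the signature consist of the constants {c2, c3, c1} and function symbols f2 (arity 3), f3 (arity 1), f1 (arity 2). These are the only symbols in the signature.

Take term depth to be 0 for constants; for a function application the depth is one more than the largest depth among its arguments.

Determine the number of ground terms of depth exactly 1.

Count level by level. With function symbols f2/3, f3/1, f1/2, the terms of depth ≤ k are the 3 constants together with each function applied to depth-≤(k−1) tuples, so N_k = 3 + N_{k-1}^3 + N_{k-1} + N_{k-1}^2.
N_0 = 3
N_1 = 3 + 3^3 + 3 + 3^2 = 42
Terms of depth exactly 1: N_1 − N_0 = 42 − 3 = 39.

39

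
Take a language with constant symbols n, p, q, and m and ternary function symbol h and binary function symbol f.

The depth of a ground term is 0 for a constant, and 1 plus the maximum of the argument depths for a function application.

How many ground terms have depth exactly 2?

599680

If N_k denotes the number of depth-≤k ground terms, the 4 constants give N_0 = 4, and each function symbol of arity r contributes N_{k-1}^r new terms at level k: N_k = 4 + N_{k-1}^3 + N_{k-1}^2.
N_0 = 4
N_1 = 4 + 4^3 + 4^2 = 84
N_2 = 4 + 84^3 + 84^2 = 599764
Terms of depth exactly 2: N_2 − N_1 = 599764 − 84 = 599680.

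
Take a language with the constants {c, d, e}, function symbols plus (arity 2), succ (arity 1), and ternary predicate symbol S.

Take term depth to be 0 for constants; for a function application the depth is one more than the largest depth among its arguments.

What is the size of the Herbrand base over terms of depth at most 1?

First count ground terms of depth ≤ 1.
If N_k denotes the number of depth-≤k ground terms, the 3 constants give N_0 = 3, and each function symbol of arity r contributes N_{k-1}^r new terms at level k: N_k = 3 + N_{k-1}^2 + N_{k-1}.
N_0 = 3
N_1 = 3 + 3^2 + 3 = 15
So |H| = 15.
For each predicate symbol, the number of ground atoms is |H| raised to its arity; summing:
  S: 15^3 = 3375
Total ground atoms: 3375.

3375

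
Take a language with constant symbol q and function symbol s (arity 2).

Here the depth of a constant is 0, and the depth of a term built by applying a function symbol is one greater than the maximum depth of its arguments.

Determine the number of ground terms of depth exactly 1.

Count level by level. With function symbols s/2, the terms of depth ≤ k are the 1 constant together with each function applied to depth-≤(k−1) tuples, so N_k = 1 + N_{k-1}^2.
N_0 = 1
N_1 = 1 + 1^2 = 2
Terms of depth exactly 1: N_1 − N_0 = 2 − 1 = 1.

1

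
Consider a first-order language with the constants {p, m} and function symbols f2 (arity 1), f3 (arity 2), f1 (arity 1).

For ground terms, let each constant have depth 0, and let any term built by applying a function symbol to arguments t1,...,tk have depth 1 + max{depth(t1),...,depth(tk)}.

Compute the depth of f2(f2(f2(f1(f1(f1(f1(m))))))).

depth(f1(m)) = 1 + depth(m) = 1 + 0 = 1
depth(f1(f1(m))) = 1 + depth(f1(m)) = 1 + 1 = 2
depth(f1(f1(f1(m)))) = 1 + depth(f1(f1(m))) = 1 + 2 = 3
depth(f1(f1(f1(f1(m))))) = 1 + depth(f1(f1(f1(m)))) = 1 + 3 = 4
depth(f2(f1(f1(f1(f1(m)))))) = 1 + depth(f1(f1(f1(f1(m))))) = 1 + 4 = 5
depth(f2(f2(f1(f1(f1(f1(m))))))) = 1 + depth(f2(f1(f1(f1(f1(m)))))) = 1 + 5 = 6
depth(f2(f2(f2(f1(f1(f1(f1(m)))))))) = 1 + depth(f2(f2(f1(f1(f1(f1(m))))))) = 1 + 6 = 7

7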